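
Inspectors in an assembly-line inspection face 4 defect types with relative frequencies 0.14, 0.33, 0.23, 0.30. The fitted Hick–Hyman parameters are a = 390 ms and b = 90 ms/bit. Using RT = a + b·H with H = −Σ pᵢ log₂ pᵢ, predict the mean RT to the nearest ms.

Entropy contributions −pᵢ log₂ pᵢ: 0.3971, 0.5278, 0.4877, 0.5211; sum H = 1.9337 bits.
RT = a + bH = 390 + 90·1.9337 = 564.03 ms.

564 ms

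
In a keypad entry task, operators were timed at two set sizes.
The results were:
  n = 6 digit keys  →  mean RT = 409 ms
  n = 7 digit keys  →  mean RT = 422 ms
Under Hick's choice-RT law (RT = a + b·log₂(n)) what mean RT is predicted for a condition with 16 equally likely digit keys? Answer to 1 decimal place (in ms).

With log₂ n on the abscissa the relation is linear; from the two conditions:
  b = (422 − 409) / (log₂ 7 − log₂ 6) = 13 / (2.8074 − 2.5850) = 58.455 ms/bit
  a = 409 − 58.455 × 2.5850 = 257.895 ms
Then RT(16) = 257.895 + 58.455 × log₂ 16 = 257.895 + 58.455 × 4 ≈ 491.716 ms.

491.7 ms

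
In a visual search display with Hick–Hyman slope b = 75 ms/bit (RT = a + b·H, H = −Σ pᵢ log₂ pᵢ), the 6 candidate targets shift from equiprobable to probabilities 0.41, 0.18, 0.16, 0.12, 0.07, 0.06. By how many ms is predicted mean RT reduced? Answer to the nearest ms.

The RT saving is b·ΔH. Equiprobable H₀ = log₂(6) = 2.5850 bits; with the given probabilities H = 2.2749 bits.
b·(H₀ − H) = 75 × (2.5850 − 2.2749) = 23.26 ms.

23 ms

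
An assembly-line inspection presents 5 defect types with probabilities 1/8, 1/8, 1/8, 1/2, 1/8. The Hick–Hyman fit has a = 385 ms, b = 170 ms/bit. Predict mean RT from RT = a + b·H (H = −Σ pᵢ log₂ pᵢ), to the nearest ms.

Each term −pᵢ log₂ pᵢ: 0.125·3 + 0.125·3 + 0.125·3 + 0.5·1 + 0.125·3; summed, H = 2.000 bits.
Mean RT = a + bH = 385 + 170·2.000 = 725.00 ms.

725 ms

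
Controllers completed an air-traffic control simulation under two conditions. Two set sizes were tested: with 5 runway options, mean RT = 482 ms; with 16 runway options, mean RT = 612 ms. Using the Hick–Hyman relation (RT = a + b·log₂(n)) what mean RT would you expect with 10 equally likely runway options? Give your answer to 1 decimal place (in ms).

559.5 ms

Fit slope and intercept:
  b = (612 − 482) / (log₂ 16 − log₂ 5) = 130 / (4 − 2.3219) = 77.470 ms/bit
  a = 482 − 77.470 × 2.3219 = 302.121 ms
Then RT(10) = 302.121 + 77.470 × log₂ 10 = 302.121 + 77.470 × 3.3219 ≈ 559.470 ms.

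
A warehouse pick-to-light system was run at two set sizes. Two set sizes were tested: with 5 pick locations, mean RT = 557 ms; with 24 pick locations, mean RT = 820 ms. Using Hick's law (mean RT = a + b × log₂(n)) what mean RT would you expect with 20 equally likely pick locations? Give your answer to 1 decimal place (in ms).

789.4 ms

With log₂ n on the abscissa the relation is linear; from the two conditions:
  b = (820 − 557) / (log₂ 24 − log₂ 5) = 263 / (4.5850 − 2.3219) = 116.216 ms/bit
  a = 557 − 116.216 × 2.3219 = 287.156 ms
Then RT(20) = 287.156 + 116.216 × log₂ 20 = 287.156 + 116.216 × 4.3219 ≈ 789.431 ms.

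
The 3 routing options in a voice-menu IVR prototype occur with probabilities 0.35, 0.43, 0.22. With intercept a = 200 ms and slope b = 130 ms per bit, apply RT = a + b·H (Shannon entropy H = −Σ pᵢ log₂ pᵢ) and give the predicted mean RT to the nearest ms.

H = 0.35·log₂(1/0.35) + 0.43·log₂(1/0.43) + 0.22·log₂(1/0.22) = 1.5342 bits.
RT = 200 + 130 × 1.5342 = 399.45 ms.

399 ms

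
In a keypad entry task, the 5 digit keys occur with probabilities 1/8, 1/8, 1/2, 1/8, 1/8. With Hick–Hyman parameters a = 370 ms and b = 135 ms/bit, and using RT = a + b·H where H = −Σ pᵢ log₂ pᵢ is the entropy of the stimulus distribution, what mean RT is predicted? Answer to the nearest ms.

640 ms

Each term −pᵢ log₂ pᵢ: 0.125·3 + 0.125·3 + 0.5·1 + 0.125·3 + 0.125·3; summed, H = 2.000 bits.
Mean RT = a + bH = 370 + 135·2.000 = 640.00 ms.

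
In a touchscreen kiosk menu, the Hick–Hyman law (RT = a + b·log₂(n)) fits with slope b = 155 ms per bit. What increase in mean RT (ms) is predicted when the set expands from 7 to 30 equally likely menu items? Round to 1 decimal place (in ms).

325.4 ms

The intercept a cancels: ΔRT = b·(log₂ n₂ − log₂ n₁) = b·log₂(n₂/n₁).
log₂(30) − log₂(7) = 4.9069 − 2.8074 = 2.0995.
ΔRT = 155 × 2.0995 = 325.428 ms.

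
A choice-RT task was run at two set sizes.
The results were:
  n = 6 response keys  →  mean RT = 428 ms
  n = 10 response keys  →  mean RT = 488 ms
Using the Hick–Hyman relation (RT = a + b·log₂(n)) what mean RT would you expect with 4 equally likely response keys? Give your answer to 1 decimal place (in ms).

380.4 ms

Solve the two-equation system in a and b:
  b = (488 − 428) / (log₂ 10 − log₂ 6) = 60 / (3.3219 − 2.5850) = 81.415 ms/bit
  a = 428 − 81.415 × 2.5850 = 217.545 ms
Then RT(4) = 217.545 + 81.415 × log₂ 4 = 217.545 + 81.415 × 2 ≈ 380.375 ms.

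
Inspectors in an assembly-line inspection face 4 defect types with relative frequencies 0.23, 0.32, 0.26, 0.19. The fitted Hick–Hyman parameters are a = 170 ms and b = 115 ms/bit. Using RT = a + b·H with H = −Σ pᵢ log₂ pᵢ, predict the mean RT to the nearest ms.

H = 0.23·log₂(1/0.23) + 0.32·log₂(1/0.32) + 0.26·log₂(1/0.26) + 0.19·log₂(1/0.19) = 1.9742 bits.
RT = 170 + 115 × 1.9742 = 397.03 ms.

397 ms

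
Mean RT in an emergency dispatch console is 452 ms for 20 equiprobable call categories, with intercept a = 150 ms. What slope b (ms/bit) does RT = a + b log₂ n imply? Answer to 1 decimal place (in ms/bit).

69.9 ms/bit

b = (452 − 150) / log₂(20) = 302 / 4.3219 = 69.876 ms/bit.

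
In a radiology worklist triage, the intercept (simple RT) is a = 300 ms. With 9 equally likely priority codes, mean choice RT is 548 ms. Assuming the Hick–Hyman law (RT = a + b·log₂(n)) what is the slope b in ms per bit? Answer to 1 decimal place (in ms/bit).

78.2 ms/bit

b = (548 − 300) / log₂(9) = 248 / 3.1699 = 78.235 ms/bit.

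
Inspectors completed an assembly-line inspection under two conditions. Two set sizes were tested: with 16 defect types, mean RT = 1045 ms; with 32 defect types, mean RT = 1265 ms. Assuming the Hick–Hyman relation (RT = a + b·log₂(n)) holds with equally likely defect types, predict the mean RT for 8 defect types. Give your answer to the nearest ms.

825 ms

RT is linear in log₂ n, so two points fix the line:
  b = (1265 − 1045) / (log₂ 32 − log₂ 16) = 220 / (5 − 4) = 220 ms/bit
  a = 1045 − 220 × 4 = 165 ms
Then RT(8) = 165 + 220 × log₂ 8 = 165 + 220 × 3 ≈ 825.000 ms.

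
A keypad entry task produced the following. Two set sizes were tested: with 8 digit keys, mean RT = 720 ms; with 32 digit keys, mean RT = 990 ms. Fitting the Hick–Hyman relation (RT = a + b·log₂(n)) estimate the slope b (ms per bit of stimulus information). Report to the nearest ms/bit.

Slope: b = (990 − 720) / (log₂ 32 − log₂ 8) = 270/2.0000 = 135 ms/bit.

135 ms/bit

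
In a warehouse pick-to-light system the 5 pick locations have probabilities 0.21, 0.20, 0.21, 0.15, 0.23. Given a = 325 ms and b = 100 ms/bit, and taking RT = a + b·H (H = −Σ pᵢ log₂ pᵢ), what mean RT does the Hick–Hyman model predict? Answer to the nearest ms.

H = 0.21·log₂(1/0.21) + 0.20·log₂(1/0.20) + 0.21·log₂(1/0.21) + 0.15·log₂(1/0.15) + 0.23·log₂(1/0.23) = 2.3082 bits.
RT = 325 + 100 × 2.3082 = 555.82 ms.

556 ms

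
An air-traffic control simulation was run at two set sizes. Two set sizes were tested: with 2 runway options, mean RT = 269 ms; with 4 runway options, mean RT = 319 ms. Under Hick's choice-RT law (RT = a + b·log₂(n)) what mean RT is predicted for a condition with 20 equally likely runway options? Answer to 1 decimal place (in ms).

With log₂ n on the abscissa the relation is linear; from the two conditions:
  b = (319 − 269) / (log₂ 4 − log₂ 2) = 50 / (2 − 1) = 50.000 ms/bit
  a = 269 − 50.000 × 1 = 219.000 ms
Then RT(20) = 219.000 + 50.000 × log₂ 20 = 219.000 + 50.000 × 4.3219 ≈ 435.096 ms.

435.1 ms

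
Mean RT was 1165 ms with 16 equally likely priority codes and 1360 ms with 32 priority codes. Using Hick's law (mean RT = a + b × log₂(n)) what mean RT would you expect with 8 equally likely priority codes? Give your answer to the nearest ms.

970 ms

RT is linear in log₂ n, so two points fix the line:
  b = (1360 − 1165) / (log₂ 32 − log₂ 16) = 195 / (5 − 4) = 195 ms/bit
  a = 1165 − 195 × 4 = 385 ms
Then RT(8) = 385 + 195 × log₂ 8 = 385 + 195 × 3 ≈ 970.000 ms.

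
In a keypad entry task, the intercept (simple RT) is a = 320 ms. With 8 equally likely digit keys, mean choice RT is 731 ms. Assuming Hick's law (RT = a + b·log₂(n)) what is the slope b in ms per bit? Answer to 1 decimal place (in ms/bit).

137.0 ms/bit

8 alternatives carry log₂ 8 = 3 bits; the choice cost is 731 − 320 = 411 ms, so b = 411/3 = 137.000 ms/bit.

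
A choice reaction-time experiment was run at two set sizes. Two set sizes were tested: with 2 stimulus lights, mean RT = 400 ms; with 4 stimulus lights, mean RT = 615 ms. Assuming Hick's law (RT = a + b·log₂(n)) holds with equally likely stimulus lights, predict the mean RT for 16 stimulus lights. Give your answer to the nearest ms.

RT is linear in log₂ n, so two points fix the line:
  b = (615 − 400) / (log₂ 4 − log₂ 2) = 215 / (2 − 1) = 215 ms/bit
  a = 400 − 215 × 1 = 185 ms
Then RT(16) = 185 + 215 × log₂ 16 = 185 + 215 × 4 ≈ 1045.000 ms.

1045 ms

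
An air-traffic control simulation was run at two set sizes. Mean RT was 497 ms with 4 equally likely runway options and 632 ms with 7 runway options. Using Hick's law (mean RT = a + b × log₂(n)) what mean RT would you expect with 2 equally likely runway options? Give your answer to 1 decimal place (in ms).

329.8 ms

RT is linear in log₂ n, so two points fix the line:
  b = (632 − 497) / (log₂ 7 − log₂ 4) = 135 / (2.8074 − 2) = 167.213 ms/bit
  a = 497 − 167.213 × 2 = 162.575 ms
Then RT(2) = 162.575 + 167.213 × log₂ 2 = 162.575 + 167.213 × 1 ≈ 329.787 ms.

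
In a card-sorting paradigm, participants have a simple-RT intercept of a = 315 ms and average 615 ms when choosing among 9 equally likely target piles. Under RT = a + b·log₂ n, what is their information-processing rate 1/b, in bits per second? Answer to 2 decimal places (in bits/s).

10.57 bits/s

Choice component = 615 − 315 = 300 ms over log₂(9) = 3.1699 bits.
b = 300 / 3.1699 = 94.639 ms/bit, so 1/b = 10.566 bits/s.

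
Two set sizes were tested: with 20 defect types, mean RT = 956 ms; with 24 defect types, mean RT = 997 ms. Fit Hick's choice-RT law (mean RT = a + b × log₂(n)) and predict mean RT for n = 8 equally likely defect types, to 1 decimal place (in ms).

749.9 ms

RT is linear in log₂ n, so two points fix the line:
  b = (997 − 956) / (log₂ 24 − log₂ 20) = 41 / (4.5850 − 4.3219) = 155.873 ms/bit
  a = 956 − 155.873 × 4.3219 = 282.327 ms
Then RT(8) = 282.327 + 155.873 × log₂ 8 = 282.327 + 155.873 × 3 ≈ 749.947 ms.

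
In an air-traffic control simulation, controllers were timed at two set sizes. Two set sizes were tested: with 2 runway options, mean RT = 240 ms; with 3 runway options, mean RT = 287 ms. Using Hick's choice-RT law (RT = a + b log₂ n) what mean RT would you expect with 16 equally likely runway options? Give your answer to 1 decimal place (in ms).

Solve the two-equation system in a and b:
  b = (287 − 240) / (log₂ 3 − log₂ 2) = 47 / (1.5850 − 1) = 80.347 ms/bit
  a = 240 − 80.347 × 1 = 159.653 ms
Then RT(16) = 159.653 + 80.347 × log₂ 16 = 159.653 + 80.347 × 4 ≈ 481.041 ms.

481.0 ms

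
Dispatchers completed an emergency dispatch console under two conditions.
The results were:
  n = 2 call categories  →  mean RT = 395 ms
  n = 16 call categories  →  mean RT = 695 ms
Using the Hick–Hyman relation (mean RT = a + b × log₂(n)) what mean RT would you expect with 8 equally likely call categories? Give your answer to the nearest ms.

With log₂ n on the abscissa the relation is linear; from the two conditions:
  b = (695 − 395) / (log₂ 16 − log₂ 2) = 300 / (4 − 1) = 100 ms/bit
  a = 395 − 100 × 1 = 295 ms
Then RT(8) = 295 + 100 × log₂ 8 = 295 + 100 × 3 ≈ 595.000 ms.

595 ms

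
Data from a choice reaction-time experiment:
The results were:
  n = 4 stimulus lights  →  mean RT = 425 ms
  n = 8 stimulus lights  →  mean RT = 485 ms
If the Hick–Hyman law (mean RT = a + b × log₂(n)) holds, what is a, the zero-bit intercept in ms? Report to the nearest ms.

305 ms

The slope on a log₂ axis is (485 − 425) / (3 − 2) = 60 ms/bit.
a = RT₁ − b·log₂ n₁ = 425 − 60 × 2 = 305.000 ms.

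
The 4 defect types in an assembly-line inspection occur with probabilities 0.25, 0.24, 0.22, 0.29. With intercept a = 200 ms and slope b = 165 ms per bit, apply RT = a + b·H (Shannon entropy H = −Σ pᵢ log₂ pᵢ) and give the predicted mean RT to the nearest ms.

Entropy contributions −pᵢ log₂ pᵢ: 0.5000, 0.4941, 0.4806, 0.5179; sum H = 1.9926 bits.
RT = a + bH = 200 + 165·1.9926 = 528.78 ms.

529 ms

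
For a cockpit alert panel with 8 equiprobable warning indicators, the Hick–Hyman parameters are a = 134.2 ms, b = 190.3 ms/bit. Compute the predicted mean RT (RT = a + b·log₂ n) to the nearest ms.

log₂(8) = 3 bits, so RT = 134.2 + 190.3 × 3 ≈ 705.100 ms.

705 ms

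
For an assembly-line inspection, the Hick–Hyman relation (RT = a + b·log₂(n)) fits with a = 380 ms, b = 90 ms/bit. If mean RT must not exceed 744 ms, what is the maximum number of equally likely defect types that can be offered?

16

Set 380 + 90·log₂ n ≤ 744 → log₂ n ≤ (744 − 380)/90 = 4.0444.
So n ≤ 2^4.0444 = 16.501; the largest integer n is 16.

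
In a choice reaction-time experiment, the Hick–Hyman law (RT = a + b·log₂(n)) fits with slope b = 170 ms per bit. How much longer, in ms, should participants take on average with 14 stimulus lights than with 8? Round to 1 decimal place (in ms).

137.3 ms

Only the slope matters, since a is common to both: ΔRT = b·log₂(n₂/n₁).
log₂(14) − log₂(8) = 3.8074 − 3 = 0.8074.
ΔRT = 170 × 0.8074 = 137.250 ms.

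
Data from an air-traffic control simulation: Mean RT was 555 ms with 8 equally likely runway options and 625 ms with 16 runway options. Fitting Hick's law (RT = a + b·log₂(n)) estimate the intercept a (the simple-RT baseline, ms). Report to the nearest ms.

b = (RT₂ − RT₁)/(log₂ n₂ − log₂ n₁) = (625 − 555)/(4 − 3) = 70 ms/bit.
a = RT₁ − b·log₂ n₁ = 555 − 70 × 3 = 345.000 ms.

345 ms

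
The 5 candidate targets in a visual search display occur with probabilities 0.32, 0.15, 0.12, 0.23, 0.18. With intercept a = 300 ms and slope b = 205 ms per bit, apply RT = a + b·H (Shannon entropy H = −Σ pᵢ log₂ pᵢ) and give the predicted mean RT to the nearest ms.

Entropy contributions −pᵢ log₂ pᵢ: 0.5260, 0.4105, 0.3671, 0.4877, 0.4453; sum H = 2.2366 bits.
RT = a + bH = 300 + 205·2.2366 = 758.51 ms.

759 ms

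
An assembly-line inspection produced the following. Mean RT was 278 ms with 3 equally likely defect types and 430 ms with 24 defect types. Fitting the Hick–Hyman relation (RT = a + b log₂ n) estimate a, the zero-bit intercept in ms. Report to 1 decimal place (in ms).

Slope: b = (430 − 278) / (log₂ 24 − log₂ 3) = 152/3.0000 = 50.667 ms/bit.
a = RT₁ − b·log₂ n₁ = 278 − 50.667 × 1.5850 = 197.695 ms.

197.7 ms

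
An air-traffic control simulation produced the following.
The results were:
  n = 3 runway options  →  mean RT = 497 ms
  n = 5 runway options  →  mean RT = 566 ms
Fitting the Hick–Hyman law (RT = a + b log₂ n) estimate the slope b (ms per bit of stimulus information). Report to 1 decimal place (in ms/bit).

The slope on a log₂ axis is (566 − 497) / (2.3219 − 1.5850) = 93.627 ms/bit.

93.6 ms/bit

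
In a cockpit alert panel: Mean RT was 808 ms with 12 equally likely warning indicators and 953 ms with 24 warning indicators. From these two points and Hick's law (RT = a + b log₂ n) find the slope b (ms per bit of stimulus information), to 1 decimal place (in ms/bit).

b = (RT₂ − RT₁)/(log₂ n₂ − log₂ n₁) = (953 − 808)/(4.5850 − 3.5850) = 145.000 ms/bit.

145.0 ms/bit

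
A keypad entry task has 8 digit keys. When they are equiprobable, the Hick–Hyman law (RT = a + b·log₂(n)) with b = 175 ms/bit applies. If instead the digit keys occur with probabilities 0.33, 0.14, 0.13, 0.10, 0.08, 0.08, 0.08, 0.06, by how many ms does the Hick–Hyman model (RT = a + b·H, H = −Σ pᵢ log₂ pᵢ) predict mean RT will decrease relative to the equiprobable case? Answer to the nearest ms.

The RT saving is b·ΔH. Equiprobable H₀ = log₂(8) = 3.0000 bits; with the given probabilities H = 2.7578 bits.
b·(H₀ − H) = 175 × (3.0000 − 2.7578) = 42.38 ms.

42 ms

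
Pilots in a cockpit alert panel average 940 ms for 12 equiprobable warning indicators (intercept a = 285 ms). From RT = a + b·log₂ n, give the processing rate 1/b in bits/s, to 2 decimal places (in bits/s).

5.47 bits/s

b = (940 − 285)/log₂ 12 = 655/3.5850 = 182.708 ms per bit = 0.18271 s/bit; the reciprocal is 5.473 bits/s.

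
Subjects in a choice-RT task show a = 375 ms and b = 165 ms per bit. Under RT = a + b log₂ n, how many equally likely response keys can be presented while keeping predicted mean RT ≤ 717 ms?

Set 375 + 165·log₂ n ≤ 717 → log₂ n ≤ (717 − 375)/165 = 2.0727.
So n ≤ 2^2.0727 = 4.207; the largest integer n is 4.

4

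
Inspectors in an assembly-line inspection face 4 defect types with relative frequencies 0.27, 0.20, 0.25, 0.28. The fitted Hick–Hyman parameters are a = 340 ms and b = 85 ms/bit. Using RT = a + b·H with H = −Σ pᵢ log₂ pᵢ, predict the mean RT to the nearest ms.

509 ms

H = 0.27·log₂(1/0.27) + 0.20·log₂(1/0.20) + 0.25·log₂(1/0.25) + 0.28·log₂(1/0.28) = 1.9886 bits.
RT = 340 + 85 × 1.9886 = 509.03 ms.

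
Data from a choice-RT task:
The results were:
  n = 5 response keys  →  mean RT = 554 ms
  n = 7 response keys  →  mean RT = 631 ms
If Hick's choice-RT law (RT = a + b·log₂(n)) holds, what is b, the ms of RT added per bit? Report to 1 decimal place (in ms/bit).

b = (RT₂ − RT₁)/(log₂ n₂ − log₂ n₁) = (631 − 554)/(2.8074 − 2.3219) = 158.623 ms/bit.

158.6 ms/bit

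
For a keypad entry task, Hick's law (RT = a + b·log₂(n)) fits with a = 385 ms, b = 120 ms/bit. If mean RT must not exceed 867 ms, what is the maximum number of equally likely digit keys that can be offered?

120·log₂ n ≤ 867 − 385 = 482, giving log₂ n ≤ 4.0167 and n ≤ 16.186. The largest whole number is 16.

16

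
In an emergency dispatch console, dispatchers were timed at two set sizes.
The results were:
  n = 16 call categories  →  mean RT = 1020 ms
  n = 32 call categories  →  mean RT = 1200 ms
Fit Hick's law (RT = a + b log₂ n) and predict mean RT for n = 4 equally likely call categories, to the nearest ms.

RT is linear in log₂ n, so two points fix the line:
  b = (1200 − 1020) / (log₂ 32 − log₂ 16) = 180 / (5 − 4) = 180 ms/bit
  a = 1020 − 180 × 4 = 300 ms
Then RT(4) = 300 + 180 × log₂ 4 = 300 + 180 × 2 ≈ 660.000 ms.

660 ms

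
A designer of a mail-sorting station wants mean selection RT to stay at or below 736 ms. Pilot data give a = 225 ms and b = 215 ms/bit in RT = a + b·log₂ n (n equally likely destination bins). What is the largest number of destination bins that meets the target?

Information budget: (736 − 225)/215 = 2.3767 bits, so n ≤ 2^2.3767 = 5.194 → at most 5.

5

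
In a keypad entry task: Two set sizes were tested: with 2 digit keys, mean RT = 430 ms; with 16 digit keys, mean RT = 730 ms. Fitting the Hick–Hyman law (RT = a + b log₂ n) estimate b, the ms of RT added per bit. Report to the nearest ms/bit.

Slope: b = (730 − 430) / (log₂ 16 − log₂ 2) = 300/3.0000 = 100 ms/bit.

100 ms/bit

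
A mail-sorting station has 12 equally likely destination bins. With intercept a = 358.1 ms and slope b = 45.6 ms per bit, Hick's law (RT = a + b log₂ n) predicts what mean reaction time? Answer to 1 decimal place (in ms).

log₂(12) = 3.5850 bits, so RT = 358.1 + 45.6 × 3.5850 ≈ 521.574 ms.

521.6 ms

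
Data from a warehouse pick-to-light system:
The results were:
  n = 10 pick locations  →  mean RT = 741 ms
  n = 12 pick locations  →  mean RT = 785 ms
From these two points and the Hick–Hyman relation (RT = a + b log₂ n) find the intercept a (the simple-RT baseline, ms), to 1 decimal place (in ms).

185.3 ms

The slope on a log₂ axis is (785 − 741) / (3.5850 − 3.3219) = 167.278 ms/bit.
Intercept: a = 741 − 167.278·log₂(10) = 185.313 ms.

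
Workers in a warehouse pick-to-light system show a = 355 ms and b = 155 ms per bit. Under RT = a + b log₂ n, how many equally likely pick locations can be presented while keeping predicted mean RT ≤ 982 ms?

16

155·log₂ n ≤ 982 − 355 = 627, giving log₂ n ≤ 4.0452 and n ≤ 16.509. The largest whole number is 16.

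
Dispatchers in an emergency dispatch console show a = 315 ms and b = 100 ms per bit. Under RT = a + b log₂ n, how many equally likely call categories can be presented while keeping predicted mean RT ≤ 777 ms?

Set 315 + 100·log₂ n ≤ 777 → log₂ n ≤ (777 − 315)/100 = 4.6200.
So n ≤ 2^4.6200 = 24.590; the largest integer n is 24.

24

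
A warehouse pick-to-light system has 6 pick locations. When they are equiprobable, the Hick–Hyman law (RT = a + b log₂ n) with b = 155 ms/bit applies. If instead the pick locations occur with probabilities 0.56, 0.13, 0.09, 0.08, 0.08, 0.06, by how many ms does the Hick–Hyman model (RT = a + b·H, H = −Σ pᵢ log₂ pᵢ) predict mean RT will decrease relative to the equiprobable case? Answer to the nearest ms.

Equiprobable entropy H₀ = log₂ 6 = 2.5850 bits.
Skewed entropy H = −Σ pᵢ log₂ pᵢ = 1.9903 bits.
ΔRT = b·(H₀ − H) = 155 × 0.5947 = 92.17 ms.

92 ms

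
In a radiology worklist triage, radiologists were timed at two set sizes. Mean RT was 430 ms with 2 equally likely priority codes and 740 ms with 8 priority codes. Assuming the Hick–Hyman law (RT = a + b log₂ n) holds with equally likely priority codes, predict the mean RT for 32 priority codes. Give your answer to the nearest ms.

1050 ms

Fit slope and intercept:
  b = (740 − 430) / (log₂ 8 − log₂ 2) = 310 / (3 − 1) = 155 ms/bit
  a = 430 − 155 × 1 = 275 ms
Then RT(32) = 275 + 155 × log₂ 32 = 275 + 155 × 5 ≈ 1050.000 ms.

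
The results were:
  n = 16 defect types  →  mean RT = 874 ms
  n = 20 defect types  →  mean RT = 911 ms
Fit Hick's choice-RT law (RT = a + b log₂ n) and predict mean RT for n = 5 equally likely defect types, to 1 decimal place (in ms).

681.1 ms

With log₂ n on the abscissa the relation is linear; from the two conditions:
  b = (911 − 874) / (log₂ 20 − log₂ 16) = 37 / (4.3219 − 4) = 114.932 ms/bit
  a = 874 − 114.932 × 4 = 414.270 ms
Then RT(5) = 414.270 + 114.932 × log₂ 5 = 414.270 + 114.932 × 2.3219 ≈ 681.135 ms.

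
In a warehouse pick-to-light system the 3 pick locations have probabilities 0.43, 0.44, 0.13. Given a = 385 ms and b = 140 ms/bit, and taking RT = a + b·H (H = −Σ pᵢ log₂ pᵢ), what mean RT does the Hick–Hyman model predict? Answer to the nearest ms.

585 ms

Entropy contributions −pᵢ log₂ pᵢ: 0.5236, 0.5211, 0.3826; sum H = 1.4274 bits.
RT = a + bH = 385 + 140·1.4274 = 584.83 ms.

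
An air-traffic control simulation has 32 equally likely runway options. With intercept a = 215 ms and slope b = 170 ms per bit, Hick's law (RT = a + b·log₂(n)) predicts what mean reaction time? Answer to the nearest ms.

log₂(32) = 5 bits, so RT = 215 + 170 × 5 ≈ 1065.000 ms.

1065 ms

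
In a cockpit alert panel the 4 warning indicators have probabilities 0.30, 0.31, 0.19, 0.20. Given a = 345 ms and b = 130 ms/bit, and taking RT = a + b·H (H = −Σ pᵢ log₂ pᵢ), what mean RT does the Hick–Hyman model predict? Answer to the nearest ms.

600 ms

H = 0.30·log₂(1/0.30) + 0.31·log₂(1/0.31) + 0.19·log₂(1/0.19) + 0.20·log₂(1/0.20) = 1.9645 bits.
RT = 345 + 130 × 1.9645 = 600.38 ms.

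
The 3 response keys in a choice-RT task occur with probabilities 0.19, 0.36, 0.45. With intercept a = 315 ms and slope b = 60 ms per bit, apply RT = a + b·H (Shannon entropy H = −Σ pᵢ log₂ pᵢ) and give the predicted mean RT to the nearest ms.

H = 0.19·log₂(1/0.19) + 0.36·log₂(1/0.36) + 0.45·log₂(1/0.45) = 1.5042 bits.
RT = 315 + 60 × 1.5042 = 405.25 ms.

405 ms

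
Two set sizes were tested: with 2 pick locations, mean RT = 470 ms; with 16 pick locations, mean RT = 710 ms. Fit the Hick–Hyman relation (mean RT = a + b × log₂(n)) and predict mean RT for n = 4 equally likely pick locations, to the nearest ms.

Solve the two-equation system in a and b:
  b = (710 − 470) / (log₂ 16 − log₂ 2) = 240 / (4 − 1) = 80 ms/bit
  a = 470 − 80 × 1 = 390 ms
Then RT(4) = 390 + 80 × log₂ 4 = 390 + 80 × 2 ≈ 550.000 ms.

550 ms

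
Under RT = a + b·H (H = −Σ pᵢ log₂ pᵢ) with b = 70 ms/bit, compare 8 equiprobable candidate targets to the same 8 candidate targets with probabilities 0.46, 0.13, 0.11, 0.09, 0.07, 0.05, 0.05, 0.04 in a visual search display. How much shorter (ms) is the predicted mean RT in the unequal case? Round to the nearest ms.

39 ms

The RT saving is b·ΔH. Equiprobable H₀ = log₂(8) = 3.0000 bits; with the given probabilities H = 2.4474 bits.
b·(H₀ − H) = 70 × (3.0000 − 2.4474) = 38.68 ms.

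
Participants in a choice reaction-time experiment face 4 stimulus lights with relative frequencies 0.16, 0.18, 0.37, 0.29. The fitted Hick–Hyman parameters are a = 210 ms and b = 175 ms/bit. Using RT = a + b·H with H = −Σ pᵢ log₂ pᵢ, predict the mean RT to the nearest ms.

Entropy contributions −pᵢ log₂ pᵢ: 0.4230, 0.4453, 0.5307, 0.5179; sum H = 1.9170 bits.
RT = a + bH = 210 + 175·1.9170 = 545.47 ms.

545 ms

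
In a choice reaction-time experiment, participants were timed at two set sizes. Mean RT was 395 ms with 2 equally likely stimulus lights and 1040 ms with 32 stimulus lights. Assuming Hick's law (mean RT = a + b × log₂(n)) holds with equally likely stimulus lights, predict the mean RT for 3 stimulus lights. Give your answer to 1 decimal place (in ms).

With log₂ n on the abscissa the relation is linear; from the two conditions:
  b = (1040 − 395) / (log₂ 32 − log₂ 2) = 645 / (5 − 1) = 161.250 ms/bit
  a = 395 − 161.250 × 1 = 233.750 ms
Then RT(3) = 233.750 + 161.250 × log₂ 3 = 233.750 + 161.250 × 1.5850 ≈ 489.325 ms.

489.3 ms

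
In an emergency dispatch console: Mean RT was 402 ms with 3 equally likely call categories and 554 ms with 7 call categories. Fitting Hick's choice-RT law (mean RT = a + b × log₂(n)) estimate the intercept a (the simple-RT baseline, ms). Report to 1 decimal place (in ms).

Slope: b = (554 − 402) / (log₂ 7 − log₂ 3) = 152/1.2224 = 124.346 ms/bit.
a = RT₁ − b·log₂ n₁ = 402 − 124.346 × 1.5850 = 204.916 ms.

204.9 ms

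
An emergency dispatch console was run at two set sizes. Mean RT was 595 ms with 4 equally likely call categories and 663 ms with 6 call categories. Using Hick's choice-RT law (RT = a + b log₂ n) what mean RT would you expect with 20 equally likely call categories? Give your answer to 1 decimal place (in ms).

Solve the two-equation system in a and b:
  b = (663 − 595) / (log₂ 6 − log₂ 4) = 68 / (2.5850 − 2) = 116.247 ms/bit
  a = 595 − 116.247 × 2 = 362.506 ms
Then RT(20) = 362.506 + 116.247 × log₂ 20 = 362.506 + 116.247 × 4.3219 ≈ 864.917 ms.

864.9 ms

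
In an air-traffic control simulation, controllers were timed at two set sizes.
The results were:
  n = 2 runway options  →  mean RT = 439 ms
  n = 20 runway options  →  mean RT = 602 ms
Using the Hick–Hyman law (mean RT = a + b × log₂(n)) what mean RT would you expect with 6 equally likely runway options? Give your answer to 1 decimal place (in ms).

RT is linear in log₂ n, so two points fix the line:
  b = (602 − 439) / (log₂ 20 − log₂ 2) = 163 / (4.3219 − 1) = 49.068 ms/bit
  a = 439 − 49.068 × 1 = 389.932 ms
Then RT(6) = 389.932 + 49.068 × log₂ 6 = 389.932 + 49.068 × 2.5850 ≈ 516.771 ms.

516.8 ms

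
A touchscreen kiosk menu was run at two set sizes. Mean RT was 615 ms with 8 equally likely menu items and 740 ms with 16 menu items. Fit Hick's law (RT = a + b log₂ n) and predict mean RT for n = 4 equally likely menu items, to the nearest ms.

490 ms

Solve the two-equation system in a and b:
  b = (740 − 615) / (log₂ 16 − log₂ 8) = 125 / (4 − 3) = 125 ms/bit
  a = 615 − 125 × 3 = 240 ms
Then RT(4) = 240 + 125 × log₂ 4 = 240 + 125 × 2 ≈ 490.000 ms.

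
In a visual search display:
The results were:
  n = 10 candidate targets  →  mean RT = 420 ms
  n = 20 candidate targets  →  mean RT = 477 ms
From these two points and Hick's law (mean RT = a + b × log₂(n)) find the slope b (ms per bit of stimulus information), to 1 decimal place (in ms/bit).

57.0 ms/bit

Slope: b = (477 − 420) / (log₂ 20 − log₂ 10) = 57/1.0000 = 57.000 ms/bit.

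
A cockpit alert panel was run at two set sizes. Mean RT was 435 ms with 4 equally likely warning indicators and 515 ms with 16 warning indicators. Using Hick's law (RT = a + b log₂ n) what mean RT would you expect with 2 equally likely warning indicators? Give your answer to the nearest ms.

RT is linear in log₂ n, so two points fix the line:
  b = (515 − 435) / (log₂ 16 − log₂ 4) = 80 / (4 − 2) = 40 ms/bit
  a = 435 − 40 × 2 = 355 ms
Then RT(2) = 355 + 40 × log₂ 2 = 355 + 40 × 1 ≈ 395.000 ms.

395 ms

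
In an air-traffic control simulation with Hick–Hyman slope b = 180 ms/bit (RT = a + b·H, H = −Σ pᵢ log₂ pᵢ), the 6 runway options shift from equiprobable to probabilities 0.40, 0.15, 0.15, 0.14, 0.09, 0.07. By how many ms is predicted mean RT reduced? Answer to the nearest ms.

The RT saving is b·ΔH. Equiprobable H₀ = log₂(6) = 2.5850 bits; with the given probabilities H = 2.3282 bits.
b·(H₀ − H) = 180 × (2.5850 − 2.3282) = 46.22 ms.

46 ms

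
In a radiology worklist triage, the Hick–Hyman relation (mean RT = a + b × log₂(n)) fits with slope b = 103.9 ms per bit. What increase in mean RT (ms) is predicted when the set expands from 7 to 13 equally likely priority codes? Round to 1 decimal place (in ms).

92.8 ms

ΔRT = (a + b log₂ n₂) − (a + b log₂ n₁) = b·(log₂ n₂ − log₂ n₁).
log₂(13) − log₂(7) = 3.7004 − 2.8074 = 0.8931.
ΔRT = 103.9 × 0.8931 = 92.792 ms.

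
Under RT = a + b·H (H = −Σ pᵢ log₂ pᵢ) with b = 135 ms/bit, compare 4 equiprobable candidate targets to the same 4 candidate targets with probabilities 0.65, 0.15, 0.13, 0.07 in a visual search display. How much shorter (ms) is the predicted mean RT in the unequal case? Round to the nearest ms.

72 ms

Equiprobable entropy H₀ = log₂ 4 = 2.0000 bits.
Skewed entropy H = −Σ pᵢ log₂ pᵢ = 1.4657 bits.
ΔRT = b·(H₀ − H) = 135 × 0.5343 = 72.13 ms.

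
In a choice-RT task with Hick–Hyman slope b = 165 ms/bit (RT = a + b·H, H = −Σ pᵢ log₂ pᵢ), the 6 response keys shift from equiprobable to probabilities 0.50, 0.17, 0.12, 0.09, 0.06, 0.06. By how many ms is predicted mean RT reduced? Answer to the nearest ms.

The RT saving is b·ΔH. Equiprobable H₀ = log₂(6) = 2.5850 bits; with the given probabilities H = 2.1014 bits.
b·(H₀ − H) = 165 × (2.5850 − 2.1014) = 79.79 ms.

80 ms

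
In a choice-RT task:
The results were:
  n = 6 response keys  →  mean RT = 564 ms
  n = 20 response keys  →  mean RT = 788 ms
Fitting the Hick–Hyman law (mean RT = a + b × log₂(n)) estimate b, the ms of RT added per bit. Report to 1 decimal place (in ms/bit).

129.0 ms/bit

Slope: b = (788 − 564) / (log₂ 20 − log₂ 6) = 224/1.7370 = 128.961 ms/bit.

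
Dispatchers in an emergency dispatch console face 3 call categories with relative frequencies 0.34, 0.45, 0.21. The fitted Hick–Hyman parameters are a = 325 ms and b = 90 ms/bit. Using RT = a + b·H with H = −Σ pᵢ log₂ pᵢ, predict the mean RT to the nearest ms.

Entropy contributions −pᵢ log₂ pᵢ: 0.5292, 0.5184, 0.4728; sum H = 1.5204 bits.
RT = a + bH = 325 + 90·1.5204 = 461.84 ms.

462 ms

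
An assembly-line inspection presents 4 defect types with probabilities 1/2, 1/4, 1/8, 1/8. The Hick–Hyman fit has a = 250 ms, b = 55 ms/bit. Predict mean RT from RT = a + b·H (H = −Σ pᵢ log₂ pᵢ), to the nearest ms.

Each term −pᵢ log₂ pᵢ: 0.5·1 + 0.25·2 + 0.125·3 + 0.125·3; summed, H = 1.750 bits.
Mean RT = a + bH = 250 + 55·1.750 = 346.25 ms.

346 ms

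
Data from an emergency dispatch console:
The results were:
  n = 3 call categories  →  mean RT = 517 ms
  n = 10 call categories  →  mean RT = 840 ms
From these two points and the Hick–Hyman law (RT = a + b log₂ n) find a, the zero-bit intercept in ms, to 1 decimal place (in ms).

b = (RT₂ − RT₁)/(log₂ n₂ − log₂ n₁) = (840 − 517)/(3.3219 − 1.5850) = 185.956 ms/bit.
Intercept: a = 517 − 185.956·log₂(3) = 222.266 ms.

222.3 ms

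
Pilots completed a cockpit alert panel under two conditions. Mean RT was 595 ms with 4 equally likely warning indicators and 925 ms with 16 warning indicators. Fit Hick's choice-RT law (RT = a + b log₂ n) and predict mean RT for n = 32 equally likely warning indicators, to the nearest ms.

1090 ms

RT is linear in log₂ n, so two points fix the line:
  b = (925 − 595) / (log₂ 16 − log₂ 4) = 330 / (4 − 2) = 165 ms/bit
  a = 595 − 165 × 2 = 265 ms
Then RT(32) = 265 + 165 × log₂ 32 = 265 + 165 × 5 ≈ 1090.000 ms.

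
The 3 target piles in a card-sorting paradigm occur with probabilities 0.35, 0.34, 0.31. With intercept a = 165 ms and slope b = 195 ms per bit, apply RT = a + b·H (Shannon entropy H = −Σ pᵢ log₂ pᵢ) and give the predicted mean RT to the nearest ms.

474 ms

Entropy contributions −pᵢ log₂ pᵢ: 0.5301, 0.5292, 0.5238; sum H = 1.5831 bits.
RT = a + bH = 165 + 195·1.5831 = 473.70 ms.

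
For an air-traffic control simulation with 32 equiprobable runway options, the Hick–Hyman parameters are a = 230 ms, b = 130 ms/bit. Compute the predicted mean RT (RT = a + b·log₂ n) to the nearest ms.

log₂(32) = 5 bits, so RT = 230 + 130 × 5 ≈ 880.000 ms.

880 ms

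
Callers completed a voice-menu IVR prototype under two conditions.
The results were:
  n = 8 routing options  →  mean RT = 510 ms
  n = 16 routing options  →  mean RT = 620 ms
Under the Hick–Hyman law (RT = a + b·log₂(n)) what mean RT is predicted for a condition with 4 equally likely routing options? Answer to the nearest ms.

400 ms

With log₂ n on the abscissa the relation is linear; from the two conditions:
  b = (620 − 510) / (log₂ 16 − log₂ 8) = 110 / (4 − 3) = 110 ms/bit
  a = 510 − 110 × 3 = 180 ms
Then RT(4) = 180 + 110 × log₂ 4 = 180 + 110 × 2 ≈ 400.000 ms.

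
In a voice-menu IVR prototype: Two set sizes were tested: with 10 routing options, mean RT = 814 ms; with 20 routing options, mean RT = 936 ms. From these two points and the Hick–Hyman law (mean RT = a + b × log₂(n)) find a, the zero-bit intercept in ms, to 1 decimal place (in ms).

408.7 ms

b = (RT₂ − RT₁)/(log₂ n₂ − log₂ n₁) = (936 − 814)/(4.3219 − 3.3219) = 122.000 ms/bit.
a = RT₁ − b·log₂ n₁ = 814 − 122.000 × 3.3219 = 408.725 ms.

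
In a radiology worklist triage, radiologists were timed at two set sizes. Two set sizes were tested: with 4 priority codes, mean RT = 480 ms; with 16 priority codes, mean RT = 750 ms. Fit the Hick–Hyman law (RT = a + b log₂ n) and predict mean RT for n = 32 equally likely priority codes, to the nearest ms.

Solve the two-equation system in a and b:
  b = (750 − 480) / (log₂ 16 − log₂ 4) = 270 / (4 − 2) = 135 ms/bit
  a = 480 − 135 × 2 = 210 ms
Then RT(32) = 210 + 135 × log₂ 32 = 210 + 135 × 5 ≈ 885.000 ms.

885 ms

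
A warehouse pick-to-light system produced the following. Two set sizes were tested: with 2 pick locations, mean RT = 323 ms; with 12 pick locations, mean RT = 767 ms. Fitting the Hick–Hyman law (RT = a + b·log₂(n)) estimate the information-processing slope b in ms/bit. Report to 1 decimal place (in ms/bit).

Slope: b = (767 − 323) / (log₂ 12 − log₂ 2) = 444/2.5850 = 171.763 ms/bit.

171.8 ms/bit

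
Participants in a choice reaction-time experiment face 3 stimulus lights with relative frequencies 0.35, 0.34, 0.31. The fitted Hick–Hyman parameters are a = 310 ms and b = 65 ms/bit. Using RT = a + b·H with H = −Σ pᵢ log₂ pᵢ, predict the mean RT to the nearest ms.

413 ms

H = 0.35·log₂(1/0.35) + 0.34·log₂(1/0.34) + 0.31·log₂(1/0.31) = 1.5831 bits.
RT = 310 + 65 × 1.5831 = 412.90 ms.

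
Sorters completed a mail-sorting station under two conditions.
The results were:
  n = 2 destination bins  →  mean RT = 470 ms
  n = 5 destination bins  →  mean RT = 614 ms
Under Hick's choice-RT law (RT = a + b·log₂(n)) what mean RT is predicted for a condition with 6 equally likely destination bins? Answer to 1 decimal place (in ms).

642.7 ms

With log₂ n on the abscissa the relation is linear; from the two conditions:
  b = (614 − 470) / (log₂ 5 − log₂ 2) = 144 / (2.3219 − 1) = 108.932 ms/bit
  a = 470 − 108.932 × 1 = 361.068 ms
Then RT(6) = 361.068 + 108.932 × log₂ 6 = 361.068 + 108.932 × 2.5850 ≈ 642.653 ms.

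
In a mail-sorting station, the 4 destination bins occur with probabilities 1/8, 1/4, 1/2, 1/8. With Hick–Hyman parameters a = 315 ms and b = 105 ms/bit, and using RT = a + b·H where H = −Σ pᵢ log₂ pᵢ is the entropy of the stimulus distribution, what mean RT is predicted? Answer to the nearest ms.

499 ms

Each term −pᵢ log₂ pᵢ: 0.125·3 + 0.25·2 + 0.5·1 + 0.125·3; summed, H = 1.750 bits.
Mean RT = a + bH = 315 + 105·1.750 = 498.75 ms.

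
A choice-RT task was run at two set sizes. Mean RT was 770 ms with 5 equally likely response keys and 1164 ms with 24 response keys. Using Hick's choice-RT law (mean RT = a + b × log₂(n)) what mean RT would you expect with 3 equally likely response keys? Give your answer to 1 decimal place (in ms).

641.7 ms

RT is linear in log₂ n, so two points fix the line:
  b = (1164 − 770) / (log₂ 24 − log₂ 5) = 394 / (4.5850 − 2.3219) = 174.103 ms/bit
  a = 770 − 174.103 × 2.3219 = 365.746 ms
Then RT(3) = 365.746 + 174.103 × log₂ 3 = 365.746 + 174.103 × 1.5850 ≈ 641.692 ms.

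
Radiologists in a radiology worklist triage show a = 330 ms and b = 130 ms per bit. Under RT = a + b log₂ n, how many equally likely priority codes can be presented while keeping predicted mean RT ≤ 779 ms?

10

Set 330 + 130·log₂ n ≤ 779 → log₂ n ≤ (779 − 330)/130 = 3.4538.
So n ≤ 2^3.4538 = 10.957; the largest integer n is 10.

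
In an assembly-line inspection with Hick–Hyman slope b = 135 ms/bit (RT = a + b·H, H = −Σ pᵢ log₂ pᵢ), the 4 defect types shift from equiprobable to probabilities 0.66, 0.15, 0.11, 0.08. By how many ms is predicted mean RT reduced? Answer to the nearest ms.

Equiprobable entropy H₀ = log₂ 4 = 2.0000 bits.
Skewed entropy H = −Σ pᵢ log₂ pᵢ = 1.4480 bits.
ΔRT = b·(H₀ − H) = 135 × 0.5520 = 74.52 ms.

75 ms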